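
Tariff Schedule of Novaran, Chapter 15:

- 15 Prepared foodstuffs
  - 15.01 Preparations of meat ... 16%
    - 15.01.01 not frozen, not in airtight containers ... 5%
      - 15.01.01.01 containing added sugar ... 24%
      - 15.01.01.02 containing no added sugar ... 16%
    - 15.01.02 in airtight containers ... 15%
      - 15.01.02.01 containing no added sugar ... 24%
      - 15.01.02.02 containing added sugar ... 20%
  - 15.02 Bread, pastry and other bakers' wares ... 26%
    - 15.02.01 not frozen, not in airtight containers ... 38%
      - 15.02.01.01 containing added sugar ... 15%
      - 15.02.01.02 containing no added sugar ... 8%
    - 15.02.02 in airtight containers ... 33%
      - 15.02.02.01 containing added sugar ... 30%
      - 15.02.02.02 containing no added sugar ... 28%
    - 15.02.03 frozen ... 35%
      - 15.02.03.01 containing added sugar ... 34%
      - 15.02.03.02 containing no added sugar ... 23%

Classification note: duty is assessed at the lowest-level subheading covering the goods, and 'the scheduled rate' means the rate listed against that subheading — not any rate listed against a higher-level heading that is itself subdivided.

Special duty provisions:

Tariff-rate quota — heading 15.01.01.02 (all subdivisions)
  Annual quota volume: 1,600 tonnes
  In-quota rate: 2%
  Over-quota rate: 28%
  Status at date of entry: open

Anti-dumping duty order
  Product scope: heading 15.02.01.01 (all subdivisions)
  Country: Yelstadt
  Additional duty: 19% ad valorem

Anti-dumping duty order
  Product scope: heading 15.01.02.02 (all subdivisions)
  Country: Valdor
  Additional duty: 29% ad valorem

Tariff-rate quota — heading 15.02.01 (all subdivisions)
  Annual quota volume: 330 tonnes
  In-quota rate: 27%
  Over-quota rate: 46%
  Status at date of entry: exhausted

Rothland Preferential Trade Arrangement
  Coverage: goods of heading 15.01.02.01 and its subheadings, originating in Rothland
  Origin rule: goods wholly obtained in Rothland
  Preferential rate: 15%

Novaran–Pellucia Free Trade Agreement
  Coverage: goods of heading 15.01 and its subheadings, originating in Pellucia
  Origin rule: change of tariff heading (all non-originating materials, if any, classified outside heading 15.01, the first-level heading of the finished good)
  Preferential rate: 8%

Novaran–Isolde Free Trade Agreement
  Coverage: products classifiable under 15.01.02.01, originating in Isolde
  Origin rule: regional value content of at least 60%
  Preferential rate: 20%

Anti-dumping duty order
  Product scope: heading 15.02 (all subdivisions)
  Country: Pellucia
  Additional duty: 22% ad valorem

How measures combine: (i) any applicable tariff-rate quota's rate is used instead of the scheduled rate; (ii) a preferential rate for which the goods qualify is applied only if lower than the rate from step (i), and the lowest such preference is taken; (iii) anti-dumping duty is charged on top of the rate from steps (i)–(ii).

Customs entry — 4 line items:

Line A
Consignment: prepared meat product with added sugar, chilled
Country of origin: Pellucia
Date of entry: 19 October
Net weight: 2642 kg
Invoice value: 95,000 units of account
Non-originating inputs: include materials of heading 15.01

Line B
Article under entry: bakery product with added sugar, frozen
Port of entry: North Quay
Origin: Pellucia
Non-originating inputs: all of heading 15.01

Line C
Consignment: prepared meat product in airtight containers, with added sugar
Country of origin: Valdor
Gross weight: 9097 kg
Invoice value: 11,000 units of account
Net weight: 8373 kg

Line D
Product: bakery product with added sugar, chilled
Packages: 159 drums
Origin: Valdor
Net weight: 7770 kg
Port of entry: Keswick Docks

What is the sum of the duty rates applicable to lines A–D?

175%

Line A: prepared meat product → 15.01; chilled → 15.01.01; with added sugar → 15.01.01.01. Scheduled 24%. Pellucia agreement on 15.01: CTH not met. → 24%.
Line B: bakery product → 15.02; frozen → 15.02.03; with added sugar → 15.02.03.01. Scheduled 34%. Pellucia agreement on 15.01: 15.02.03.01 not covered; anti-dumping (Pellucia, 15.02): +22%; total 34% + 22% = 56%. → 56%.
Line C: prepared meat product → 15.01; in airtight containers → 15.01.02; with added sugar → 15.01.02.02. Scheduled 20%. anti-dumping (Valdor, 15.01.02.02): +29%; total 20% + 29% = 49%. → 49%.
Line D: bakery product → 15.02; chilled → 15.02.01; with added sugar → 15.02.01.01. Scheduled 15%. quota on 15.02.01 exhausted → over-quota 46%. → 46%.
Sum: 24% + 56% + 49% + 46% = 175%.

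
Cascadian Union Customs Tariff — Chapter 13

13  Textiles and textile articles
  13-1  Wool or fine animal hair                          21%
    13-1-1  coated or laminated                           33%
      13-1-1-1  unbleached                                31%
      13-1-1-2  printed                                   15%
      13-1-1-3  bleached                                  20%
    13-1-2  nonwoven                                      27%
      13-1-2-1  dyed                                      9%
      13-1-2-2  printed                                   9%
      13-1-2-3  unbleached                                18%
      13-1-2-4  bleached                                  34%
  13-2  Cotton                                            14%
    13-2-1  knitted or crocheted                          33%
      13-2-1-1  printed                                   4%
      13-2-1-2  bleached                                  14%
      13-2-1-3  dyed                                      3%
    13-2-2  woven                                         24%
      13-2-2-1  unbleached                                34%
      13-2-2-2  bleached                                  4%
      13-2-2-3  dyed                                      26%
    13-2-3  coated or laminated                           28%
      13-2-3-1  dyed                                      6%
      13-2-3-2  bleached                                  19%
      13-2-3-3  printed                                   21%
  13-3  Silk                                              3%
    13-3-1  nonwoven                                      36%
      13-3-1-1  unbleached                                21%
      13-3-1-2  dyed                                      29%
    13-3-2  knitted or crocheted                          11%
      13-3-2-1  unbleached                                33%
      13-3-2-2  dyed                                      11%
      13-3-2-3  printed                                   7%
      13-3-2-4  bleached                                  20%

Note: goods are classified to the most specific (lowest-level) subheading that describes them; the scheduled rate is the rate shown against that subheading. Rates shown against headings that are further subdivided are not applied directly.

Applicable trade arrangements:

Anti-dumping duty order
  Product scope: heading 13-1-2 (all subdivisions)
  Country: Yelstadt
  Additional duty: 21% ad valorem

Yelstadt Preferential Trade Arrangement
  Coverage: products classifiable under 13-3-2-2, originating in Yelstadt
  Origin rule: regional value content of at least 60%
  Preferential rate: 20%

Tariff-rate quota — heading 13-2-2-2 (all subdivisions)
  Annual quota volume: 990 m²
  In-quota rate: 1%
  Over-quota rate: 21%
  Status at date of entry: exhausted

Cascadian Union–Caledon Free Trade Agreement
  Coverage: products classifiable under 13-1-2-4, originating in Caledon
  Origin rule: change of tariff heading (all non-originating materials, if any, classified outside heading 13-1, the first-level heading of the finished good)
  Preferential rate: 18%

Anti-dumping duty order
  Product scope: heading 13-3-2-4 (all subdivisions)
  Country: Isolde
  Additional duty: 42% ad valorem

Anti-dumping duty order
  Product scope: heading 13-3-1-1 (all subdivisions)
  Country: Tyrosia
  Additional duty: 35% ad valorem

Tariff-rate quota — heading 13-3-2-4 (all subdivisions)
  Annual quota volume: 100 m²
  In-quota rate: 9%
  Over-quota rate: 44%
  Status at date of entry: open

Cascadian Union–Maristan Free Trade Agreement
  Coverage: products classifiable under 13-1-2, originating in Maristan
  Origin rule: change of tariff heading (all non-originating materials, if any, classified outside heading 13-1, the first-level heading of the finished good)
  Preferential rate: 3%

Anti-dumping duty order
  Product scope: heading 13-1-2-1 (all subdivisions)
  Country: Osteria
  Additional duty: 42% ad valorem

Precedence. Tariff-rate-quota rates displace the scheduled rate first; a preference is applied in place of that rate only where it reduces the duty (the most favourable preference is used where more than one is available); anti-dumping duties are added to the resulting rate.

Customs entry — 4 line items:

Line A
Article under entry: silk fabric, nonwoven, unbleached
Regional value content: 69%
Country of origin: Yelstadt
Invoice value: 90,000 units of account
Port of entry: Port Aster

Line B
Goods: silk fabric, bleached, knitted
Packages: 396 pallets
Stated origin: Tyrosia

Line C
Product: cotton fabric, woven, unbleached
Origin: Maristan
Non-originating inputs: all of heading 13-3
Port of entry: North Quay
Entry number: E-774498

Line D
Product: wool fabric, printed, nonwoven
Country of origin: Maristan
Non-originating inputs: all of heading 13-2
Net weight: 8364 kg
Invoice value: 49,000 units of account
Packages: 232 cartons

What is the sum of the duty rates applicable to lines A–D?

67%

Line A: silk → 13-3; nonwoven → 13-3-1; unbleached → 13-3-1-1. Scheduled 21%. Yelstadt agreement on 13-3-2-2: 13-3-1-1 not covered. → 21%.
Line B: silk → 13-3; knitted → 13-3-2; bleached → 13-3-2-4. Scheduled 20%. quota on 13-3-2-4 open → in-quota 9%. → 9%.
Line C: cotton → 13-2; woven → 13-2-2; unbleached → 13-2-2-1. Scheduled 34%. Maristan agreement on 13-1-2: 13-2-2-1 not covered. → 34%.
Line D: wool → 13-1; nonwoven → 13-1-2; printed → 13-1-2-2. Scheduled 9%. Maristan agreement on 13-1-2: CTH met → 3% available; preferential 3%. → 3%.
Sum: 21% + 9% + 34% + 3% = 67%.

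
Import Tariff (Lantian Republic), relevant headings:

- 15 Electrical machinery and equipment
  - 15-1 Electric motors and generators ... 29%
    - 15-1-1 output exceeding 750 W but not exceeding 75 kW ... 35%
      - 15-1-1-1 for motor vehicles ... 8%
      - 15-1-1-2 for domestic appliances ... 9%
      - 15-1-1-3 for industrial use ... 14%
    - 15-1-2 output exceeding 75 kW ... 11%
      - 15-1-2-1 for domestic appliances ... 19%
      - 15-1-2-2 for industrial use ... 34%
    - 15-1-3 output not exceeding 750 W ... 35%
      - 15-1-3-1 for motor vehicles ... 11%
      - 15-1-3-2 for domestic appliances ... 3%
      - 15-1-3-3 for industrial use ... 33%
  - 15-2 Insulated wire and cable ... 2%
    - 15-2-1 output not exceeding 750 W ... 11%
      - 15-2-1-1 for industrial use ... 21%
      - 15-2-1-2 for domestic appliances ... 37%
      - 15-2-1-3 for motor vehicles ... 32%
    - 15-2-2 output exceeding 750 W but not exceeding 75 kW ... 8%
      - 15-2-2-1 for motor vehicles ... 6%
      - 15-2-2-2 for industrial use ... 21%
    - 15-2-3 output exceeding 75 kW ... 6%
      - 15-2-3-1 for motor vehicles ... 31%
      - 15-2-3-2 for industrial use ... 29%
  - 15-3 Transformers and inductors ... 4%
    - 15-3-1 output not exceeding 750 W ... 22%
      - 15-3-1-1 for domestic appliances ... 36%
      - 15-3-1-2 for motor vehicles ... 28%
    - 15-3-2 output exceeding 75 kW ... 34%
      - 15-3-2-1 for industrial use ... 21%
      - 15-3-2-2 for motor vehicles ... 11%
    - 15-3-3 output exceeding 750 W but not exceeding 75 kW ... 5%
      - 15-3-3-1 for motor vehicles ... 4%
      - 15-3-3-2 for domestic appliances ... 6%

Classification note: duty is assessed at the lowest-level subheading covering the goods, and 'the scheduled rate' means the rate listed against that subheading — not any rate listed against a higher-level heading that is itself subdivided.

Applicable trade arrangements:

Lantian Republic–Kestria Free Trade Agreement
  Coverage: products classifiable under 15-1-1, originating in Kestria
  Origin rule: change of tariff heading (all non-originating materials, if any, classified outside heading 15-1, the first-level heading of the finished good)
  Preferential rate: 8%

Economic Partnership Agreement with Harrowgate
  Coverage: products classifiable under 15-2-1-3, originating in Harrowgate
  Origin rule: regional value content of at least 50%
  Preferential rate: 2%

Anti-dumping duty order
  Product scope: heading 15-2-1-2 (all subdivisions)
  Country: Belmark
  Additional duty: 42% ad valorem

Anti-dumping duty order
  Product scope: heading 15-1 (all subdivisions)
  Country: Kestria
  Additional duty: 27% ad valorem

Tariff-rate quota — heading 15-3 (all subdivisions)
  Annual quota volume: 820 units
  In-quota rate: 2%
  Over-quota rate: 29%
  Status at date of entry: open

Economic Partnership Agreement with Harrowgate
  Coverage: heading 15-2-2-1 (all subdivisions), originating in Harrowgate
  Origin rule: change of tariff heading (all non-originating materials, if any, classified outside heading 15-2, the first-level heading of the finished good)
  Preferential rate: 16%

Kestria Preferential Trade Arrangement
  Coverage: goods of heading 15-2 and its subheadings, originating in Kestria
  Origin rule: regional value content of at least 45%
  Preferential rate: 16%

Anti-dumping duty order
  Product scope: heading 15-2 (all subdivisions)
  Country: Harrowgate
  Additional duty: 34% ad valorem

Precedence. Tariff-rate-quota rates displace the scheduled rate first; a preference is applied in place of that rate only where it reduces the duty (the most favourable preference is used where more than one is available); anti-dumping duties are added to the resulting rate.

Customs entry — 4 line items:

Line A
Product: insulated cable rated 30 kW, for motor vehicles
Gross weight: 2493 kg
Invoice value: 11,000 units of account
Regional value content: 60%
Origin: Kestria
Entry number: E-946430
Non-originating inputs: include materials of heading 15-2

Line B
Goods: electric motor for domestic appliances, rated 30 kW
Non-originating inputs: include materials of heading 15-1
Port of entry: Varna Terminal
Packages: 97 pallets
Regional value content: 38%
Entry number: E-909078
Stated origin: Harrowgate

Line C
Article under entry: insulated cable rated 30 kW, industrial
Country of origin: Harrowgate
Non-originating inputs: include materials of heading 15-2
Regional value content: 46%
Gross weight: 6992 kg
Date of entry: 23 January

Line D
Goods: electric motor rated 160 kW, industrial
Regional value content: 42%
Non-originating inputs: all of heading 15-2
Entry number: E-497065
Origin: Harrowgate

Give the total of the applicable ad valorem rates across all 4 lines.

Line A: insulated cable → 15-2; rated 30 kW → 15-2-2; for motor vehicles → 15-2-2-1. Scheduled 6%. Kestria agreement on 15-1-1: 15-2-2-1 not covered; Kestria agreement on 15-2: RVC ≥ 45% → 16% available; preference 16% not lower than 6% → no reduction. → 6%.
Line B: electric motor → 15-1; rated 30 kW → 15-1-1; for domestic appliances → 15-1-1-2. Scheduled 9%. Harrowgate agreement on 15-2-1-3: 15-1-1-2 not covered; Harrowgate agreement on 15-2-2-1: 15-1-1-2 not covered. → 9%.
Line C: insulated cable → 15-2; rated 30 kW → 15-2-2; industrial → 15-2-2-2. Scheduled 21%. Harrowgate agreement on 15-2-1-3: 15-2-2-2 not covered; Harrowgate agreement on 15-2-2-1: 15-2-2-2 not covered; anti-dumping (Harrowgate, 15-2): +34%; total 21% + 34% = 55%. → 55%.
Line D: electric motor → 15-1; rated 160 kW → 15-1-2; industrial → 15-1-2-2. Scheduled 34%. Harrowgate agreement on 15-2-1-3: 15-1-2-2 not covered; Harrowgate agreement on 15-2-2-1: 15-1-2-2 not covered. → 34%.
Sum: 6% + 9% + 55% + 34% = 104%.

104%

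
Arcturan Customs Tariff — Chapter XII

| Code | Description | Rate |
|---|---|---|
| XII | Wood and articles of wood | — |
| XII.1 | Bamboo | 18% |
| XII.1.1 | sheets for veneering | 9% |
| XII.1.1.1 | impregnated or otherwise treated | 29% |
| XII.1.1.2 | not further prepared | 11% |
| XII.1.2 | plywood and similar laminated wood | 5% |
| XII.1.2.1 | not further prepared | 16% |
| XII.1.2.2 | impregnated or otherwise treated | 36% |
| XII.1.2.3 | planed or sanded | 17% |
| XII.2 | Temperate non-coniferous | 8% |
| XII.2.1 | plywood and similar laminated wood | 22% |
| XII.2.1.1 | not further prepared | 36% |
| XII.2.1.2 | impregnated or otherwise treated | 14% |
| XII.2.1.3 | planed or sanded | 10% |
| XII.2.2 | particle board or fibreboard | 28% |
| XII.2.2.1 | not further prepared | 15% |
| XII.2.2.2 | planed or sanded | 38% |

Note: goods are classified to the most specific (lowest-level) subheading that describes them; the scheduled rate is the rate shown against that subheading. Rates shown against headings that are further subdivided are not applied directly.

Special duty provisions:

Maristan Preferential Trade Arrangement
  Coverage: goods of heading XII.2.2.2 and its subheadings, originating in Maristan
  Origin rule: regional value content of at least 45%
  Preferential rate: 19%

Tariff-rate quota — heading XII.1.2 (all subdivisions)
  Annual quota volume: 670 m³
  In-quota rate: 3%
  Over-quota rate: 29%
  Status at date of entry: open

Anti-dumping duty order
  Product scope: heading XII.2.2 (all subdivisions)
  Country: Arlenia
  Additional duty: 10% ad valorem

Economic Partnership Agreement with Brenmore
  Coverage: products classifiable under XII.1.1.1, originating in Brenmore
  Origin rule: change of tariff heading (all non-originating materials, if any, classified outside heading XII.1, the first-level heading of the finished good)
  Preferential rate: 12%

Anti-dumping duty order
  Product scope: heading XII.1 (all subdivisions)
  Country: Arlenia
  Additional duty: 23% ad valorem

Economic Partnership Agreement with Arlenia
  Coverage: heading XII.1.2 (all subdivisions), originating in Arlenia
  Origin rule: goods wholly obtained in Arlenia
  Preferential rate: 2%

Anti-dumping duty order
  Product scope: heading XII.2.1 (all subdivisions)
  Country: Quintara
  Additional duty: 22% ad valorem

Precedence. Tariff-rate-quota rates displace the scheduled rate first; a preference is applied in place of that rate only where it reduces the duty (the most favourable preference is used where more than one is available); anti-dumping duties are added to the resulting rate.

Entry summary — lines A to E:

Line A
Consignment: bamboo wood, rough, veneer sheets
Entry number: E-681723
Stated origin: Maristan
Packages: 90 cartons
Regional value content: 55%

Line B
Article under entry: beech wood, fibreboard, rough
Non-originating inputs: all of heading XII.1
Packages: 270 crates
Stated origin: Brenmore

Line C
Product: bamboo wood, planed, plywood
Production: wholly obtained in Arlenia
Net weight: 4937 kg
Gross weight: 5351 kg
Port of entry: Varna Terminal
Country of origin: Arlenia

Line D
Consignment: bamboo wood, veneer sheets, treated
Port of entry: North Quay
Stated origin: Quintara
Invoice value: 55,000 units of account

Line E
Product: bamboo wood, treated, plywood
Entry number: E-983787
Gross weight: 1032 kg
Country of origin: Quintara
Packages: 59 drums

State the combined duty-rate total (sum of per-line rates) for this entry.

83%

Line A: bamboo → XII.1; veneer sheets → XII.1.1; rough → XII.1.1.2. Scheduled 11%. Maristan agreement on XII.2.2.2: XII.1.1.2 not covered. → 11%.
Line B: beech → XII.2; fibreboard → XII.2.2; rough → XII.2.2.1. Scheduled 15%. Brenmore agreement on XII.1.1.1: XII.2.2.1 not covered. → 15%.
Line C: bamboo → XII.1; plywood → XII.1.2; planed → XII.1.2.3. Scheduled 17%. quota on XII.1.2 open → in-quota 3%; Arlenia agreement on XII.1.2: wholly obtained → 2% available; preferential 2%; anti-dumping (Arlenia, XII.1): +23%; total 2% + 23% = 25%. → 25%.
Line D: bamboo → XII.1; veneer sheets → XII.1.1; treated → XII.1.1.1. Scheduled 29%. No special measure applies. → 29%.
Line E: bamboo → XII.1; plywood → XII.1.2; treated → XII.1.2.2. Scheduled 36%. quota on XII.1.2 open → in-quota 3%. → 3%.
Sum: 11% + 15% + 25% + 29% + 3% = 83%.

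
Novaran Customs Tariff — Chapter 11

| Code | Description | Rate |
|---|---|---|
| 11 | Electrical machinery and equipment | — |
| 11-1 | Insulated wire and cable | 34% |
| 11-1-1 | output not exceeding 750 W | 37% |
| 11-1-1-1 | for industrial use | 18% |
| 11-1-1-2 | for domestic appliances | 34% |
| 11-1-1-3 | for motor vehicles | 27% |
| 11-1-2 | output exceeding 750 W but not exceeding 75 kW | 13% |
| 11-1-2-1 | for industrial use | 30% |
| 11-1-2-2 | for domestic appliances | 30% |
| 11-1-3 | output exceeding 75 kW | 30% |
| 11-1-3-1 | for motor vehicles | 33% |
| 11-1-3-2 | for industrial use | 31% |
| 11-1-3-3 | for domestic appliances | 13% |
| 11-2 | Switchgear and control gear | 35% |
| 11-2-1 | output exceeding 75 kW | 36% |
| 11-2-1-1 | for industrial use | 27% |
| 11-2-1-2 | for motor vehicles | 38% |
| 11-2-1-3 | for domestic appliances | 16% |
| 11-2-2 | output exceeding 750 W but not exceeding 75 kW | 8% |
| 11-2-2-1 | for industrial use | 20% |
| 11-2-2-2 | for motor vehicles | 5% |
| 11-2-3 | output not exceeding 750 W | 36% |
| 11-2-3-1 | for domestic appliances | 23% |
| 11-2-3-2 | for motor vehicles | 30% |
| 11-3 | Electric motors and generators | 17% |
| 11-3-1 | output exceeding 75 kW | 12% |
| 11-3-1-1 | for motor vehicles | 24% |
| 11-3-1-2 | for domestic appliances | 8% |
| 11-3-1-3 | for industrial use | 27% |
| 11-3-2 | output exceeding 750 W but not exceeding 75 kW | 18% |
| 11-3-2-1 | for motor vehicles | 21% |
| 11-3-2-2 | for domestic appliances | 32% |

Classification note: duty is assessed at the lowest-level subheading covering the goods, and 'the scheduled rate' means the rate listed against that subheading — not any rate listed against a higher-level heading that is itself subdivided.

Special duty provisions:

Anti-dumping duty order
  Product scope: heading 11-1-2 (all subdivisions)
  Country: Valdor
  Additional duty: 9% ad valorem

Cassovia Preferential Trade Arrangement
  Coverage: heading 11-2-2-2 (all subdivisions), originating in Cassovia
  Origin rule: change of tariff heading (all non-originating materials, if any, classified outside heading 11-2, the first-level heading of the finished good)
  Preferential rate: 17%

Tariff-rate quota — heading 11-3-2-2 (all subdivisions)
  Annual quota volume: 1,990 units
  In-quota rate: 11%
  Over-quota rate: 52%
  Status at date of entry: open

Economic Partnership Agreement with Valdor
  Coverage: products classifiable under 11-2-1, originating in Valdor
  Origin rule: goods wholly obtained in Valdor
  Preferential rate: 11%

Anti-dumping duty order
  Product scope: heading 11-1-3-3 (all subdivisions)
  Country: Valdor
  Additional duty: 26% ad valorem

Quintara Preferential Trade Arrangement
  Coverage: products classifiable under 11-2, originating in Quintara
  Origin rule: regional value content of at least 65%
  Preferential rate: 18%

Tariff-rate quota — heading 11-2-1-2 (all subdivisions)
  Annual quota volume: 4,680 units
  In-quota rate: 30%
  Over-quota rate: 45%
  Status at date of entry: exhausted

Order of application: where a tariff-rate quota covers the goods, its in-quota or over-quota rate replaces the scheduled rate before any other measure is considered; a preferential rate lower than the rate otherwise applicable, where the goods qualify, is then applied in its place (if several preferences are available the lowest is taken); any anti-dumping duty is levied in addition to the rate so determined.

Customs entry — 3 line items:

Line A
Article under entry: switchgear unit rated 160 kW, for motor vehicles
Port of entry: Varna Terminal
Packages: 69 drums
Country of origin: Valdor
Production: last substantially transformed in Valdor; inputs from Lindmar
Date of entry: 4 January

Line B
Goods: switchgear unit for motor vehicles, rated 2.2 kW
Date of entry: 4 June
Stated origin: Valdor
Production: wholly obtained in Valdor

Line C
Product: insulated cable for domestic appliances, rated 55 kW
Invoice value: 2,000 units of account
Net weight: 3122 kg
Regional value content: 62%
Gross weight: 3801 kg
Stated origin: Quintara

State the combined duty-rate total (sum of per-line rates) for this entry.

80%

Line A: switchgear unit → 11-2; rated 160 kW → 11-2-1; for motor vehicles → 11-2-1-2. Scheduled 38%. quota on 11-2-1-2 exhausted → over-quota 45%; Valdor agreement on 11-2-1: not wholly obtained. → 45%.
Line B: switchgear unit → 11-2; rated 2.2 kW → 11-2-2; for motor vehicles → 11-2-2-2. Scheduled 5%. Valdor agreement on 11-2-1: 11-2-2-2 not covered. → 5%.
Line C: insulated cable → 11-1; rated 55 kW → 11-1-2; for domestic appliances → 11-1-2-2. Scheduled 30%. Quintara agreement on 11-2: 11-1-2-2 not covered. → 30%.
Sum: 45% + 5% + 30% = 80%.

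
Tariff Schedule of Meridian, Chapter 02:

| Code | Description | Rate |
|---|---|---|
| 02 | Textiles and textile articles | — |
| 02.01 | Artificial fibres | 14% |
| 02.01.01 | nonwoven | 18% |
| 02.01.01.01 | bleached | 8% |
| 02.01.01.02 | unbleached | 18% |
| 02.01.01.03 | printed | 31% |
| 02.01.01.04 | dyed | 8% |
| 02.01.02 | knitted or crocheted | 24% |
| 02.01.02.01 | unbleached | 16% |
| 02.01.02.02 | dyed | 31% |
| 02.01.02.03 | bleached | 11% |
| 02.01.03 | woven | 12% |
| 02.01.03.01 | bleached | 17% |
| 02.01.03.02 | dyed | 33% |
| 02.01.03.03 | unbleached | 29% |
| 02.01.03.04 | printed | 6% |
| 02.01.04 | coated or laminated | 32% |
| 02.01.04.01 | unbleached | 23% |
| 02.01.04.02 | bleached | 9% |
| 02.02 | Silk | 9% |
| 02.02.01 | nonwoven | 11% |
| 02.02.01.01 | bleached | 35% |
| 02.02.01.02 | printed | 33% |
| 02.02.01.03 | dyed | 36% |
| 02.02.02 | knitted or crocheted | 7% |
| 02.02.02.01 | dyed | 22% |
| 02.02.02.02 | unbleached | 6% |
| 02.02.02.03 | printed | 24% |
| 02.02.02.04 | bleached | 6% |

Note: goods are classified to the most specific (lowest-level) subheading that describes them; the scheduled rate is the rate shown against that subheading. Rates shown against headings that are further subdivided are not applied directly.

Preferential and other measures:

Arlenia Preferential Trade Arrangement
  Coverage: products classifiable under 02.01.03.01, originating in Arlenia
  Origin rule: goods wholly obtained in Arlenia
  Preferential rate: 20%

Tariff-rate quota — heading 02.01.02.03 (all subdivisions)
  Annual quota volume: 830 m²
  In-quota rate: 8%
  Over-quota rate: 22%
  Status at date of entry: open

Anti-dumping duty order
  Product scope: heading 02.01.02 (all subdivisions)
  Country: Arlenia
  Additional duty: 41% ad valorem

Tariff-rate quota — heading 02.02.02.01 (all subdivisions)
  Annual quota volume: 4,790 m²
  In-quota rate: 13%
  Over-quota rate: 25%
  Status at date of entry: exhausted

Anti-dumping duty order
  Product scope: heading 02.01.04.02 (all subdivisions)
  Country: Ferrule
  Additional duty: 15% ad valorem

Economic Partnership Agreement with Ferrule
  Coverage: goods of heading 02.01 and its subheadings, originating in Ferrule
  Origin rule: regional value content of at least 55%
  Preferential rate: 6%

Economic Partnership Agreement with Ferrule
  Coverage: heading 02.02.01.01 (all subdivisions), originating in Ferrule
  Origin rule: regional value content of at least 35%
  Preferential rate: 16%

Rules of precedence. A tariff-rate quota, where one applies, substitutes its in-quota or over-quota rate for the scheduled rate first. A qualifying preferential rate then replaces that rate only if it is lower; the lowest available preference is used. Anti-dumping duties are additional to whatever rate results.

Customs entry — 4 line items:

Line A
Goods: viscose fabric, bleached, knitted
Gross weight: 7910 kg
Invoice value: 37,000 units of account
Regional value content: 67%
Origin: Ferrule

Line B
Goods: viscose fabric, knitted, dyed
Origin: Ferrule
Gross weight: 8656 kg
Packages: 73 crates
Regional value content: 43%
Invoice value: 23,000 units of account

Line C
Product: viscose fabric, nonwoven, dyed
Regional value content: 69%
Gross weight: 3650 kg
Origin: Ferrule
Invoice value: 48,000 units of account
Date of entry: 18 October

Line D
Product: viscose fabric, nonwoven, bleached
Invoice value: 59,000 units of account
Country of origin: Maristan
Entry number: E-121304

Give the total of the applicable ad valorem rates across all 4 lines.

Line A: viscose → 02.01; knitted → 02.01.02; bleached → 02.01.02.03. Scheduled 11%. quota on 02.01.02.03 open → in-quota 8%; Ferrule agreement on 02.01: RVC ≥ 55% → 6% available; Ferrule agreement on 02.02.01.01: 02.01.02.03 not covered; preferential 6%. → 6%.
Line B: viscose → 02.01; knitted → 02.01.02; dyed → 02.01.02.02. Scheduled 31%. Ferrule agreement on 02.01: RVC < 55%; Ferrule agreement on 02.02.01.01: 02.01.02.02 not covered. → 31%.
Line C: viscose → 02.01; nonwoven → 02.01.01; dyed → 02.01.01.04. Scheduled 8%. Ferrule agreement on 02.01: RVC ≥ 55% → 6% available; Ferrule agreement on 02.02.01.01: 02.01.01.04 not covered; preferential 6%. → 6%.
Line D: viscose → 02.01; nonwoven → 02.01.01; bleached → 02.01.01.01. Scheduled 8%. No special measure applies. → 8%.
Sum: 6% + 31% + 6% + 8% = 51%.

51%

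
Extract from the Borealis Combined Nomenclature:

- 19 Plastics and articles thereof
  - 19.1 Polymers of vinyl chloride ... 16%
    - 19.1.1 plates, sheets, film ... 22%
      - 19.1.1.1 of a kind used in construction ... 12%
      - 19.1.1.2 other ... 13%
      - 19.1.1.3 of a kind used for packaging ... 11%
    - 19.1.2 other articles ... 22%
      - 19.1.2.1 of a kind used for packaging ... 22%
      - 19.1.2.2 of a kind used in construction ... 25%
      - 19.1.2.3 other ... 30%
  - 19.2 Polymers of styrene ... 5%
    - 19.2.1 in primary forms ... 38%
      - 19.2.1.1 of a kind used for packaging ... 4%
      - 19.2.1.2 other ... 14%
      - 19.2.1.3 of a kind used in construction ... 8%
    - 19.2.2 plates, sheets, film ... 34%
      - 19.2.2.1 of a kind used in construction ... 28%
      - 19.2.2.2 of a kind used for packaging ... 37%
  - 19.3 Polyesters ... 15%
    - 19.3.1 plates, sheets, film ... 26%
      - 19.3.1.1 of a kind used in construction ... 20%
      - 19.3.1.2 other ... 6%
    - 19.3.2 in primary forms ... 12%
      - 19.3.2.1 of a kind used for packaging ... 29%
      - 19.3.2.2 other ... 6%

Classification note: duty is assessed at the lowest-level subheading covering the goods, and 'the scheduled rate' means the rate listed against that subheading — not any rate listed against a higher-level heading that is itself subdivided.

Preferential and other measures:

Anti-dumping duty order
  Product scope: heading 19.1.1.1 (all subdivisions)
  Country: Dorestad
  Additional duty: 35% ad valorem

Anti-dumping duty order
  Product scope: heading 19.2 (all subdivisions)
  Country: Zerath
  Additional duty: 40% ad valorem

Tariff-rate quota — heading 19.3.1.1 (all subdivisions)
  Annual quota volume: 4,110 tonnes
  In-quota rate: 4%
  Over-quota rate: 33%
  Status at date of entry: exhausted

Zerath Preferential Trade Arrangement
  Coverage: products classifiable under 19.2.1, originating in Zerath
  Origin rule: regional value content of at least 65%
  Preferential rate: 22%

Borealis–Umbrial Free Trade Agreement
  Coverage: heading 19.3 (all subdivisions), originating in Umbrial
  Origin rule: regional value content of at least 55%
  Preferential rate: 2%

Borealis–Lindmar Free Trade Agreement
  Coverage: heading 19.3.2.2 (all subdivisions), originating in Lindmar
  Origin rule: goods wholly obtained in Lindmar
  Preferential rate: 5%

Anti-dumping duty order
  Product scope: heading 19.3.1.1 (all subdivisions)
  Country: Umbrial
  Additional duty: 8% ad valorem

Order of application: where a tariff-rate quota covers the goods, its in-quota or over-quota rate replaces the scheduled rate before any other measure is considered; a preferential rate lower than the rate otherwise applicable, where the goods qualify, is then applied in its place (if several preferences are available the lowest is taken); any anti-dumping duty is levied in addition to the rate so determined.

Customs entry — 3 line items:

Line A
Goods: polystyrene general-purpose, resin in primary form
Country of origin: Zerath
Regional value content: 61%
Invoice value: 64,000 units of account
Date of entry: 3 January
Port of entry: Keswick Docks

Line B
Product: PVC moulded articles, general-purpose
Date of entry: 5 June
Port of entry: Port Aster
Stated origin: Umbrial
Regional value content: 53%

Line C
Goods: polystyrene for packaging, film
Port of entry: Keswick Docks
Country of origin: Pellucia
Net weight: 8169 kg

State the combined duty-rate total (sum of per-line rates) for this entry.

121%

Line A: polystyrene → 19.2; resin in primary form → 19.2.1; general-purpose → 19.2.1.2. Scheduled 14%. Zerath agreement on 19.2.1: RVC < 65%; anti-dumping (Zerath, 19.2): +40%; total 14% + 40% = 54%. → 54%.
Line B: PVC → 19.1; moulded articles → 19.1.2; general-purpose → 19.1.2.3. Scheduled 30%. Umbrial agreement on 19.3: 19.1.2.3 not covered. → 30%.
Line C: polystyrene → 19.2; film → 19.2.2; for packaging → 19.2.2.2. Scheduled 37%. No special measure applies. → 37%.
Sum: 54% + 30% + 37% = 121%.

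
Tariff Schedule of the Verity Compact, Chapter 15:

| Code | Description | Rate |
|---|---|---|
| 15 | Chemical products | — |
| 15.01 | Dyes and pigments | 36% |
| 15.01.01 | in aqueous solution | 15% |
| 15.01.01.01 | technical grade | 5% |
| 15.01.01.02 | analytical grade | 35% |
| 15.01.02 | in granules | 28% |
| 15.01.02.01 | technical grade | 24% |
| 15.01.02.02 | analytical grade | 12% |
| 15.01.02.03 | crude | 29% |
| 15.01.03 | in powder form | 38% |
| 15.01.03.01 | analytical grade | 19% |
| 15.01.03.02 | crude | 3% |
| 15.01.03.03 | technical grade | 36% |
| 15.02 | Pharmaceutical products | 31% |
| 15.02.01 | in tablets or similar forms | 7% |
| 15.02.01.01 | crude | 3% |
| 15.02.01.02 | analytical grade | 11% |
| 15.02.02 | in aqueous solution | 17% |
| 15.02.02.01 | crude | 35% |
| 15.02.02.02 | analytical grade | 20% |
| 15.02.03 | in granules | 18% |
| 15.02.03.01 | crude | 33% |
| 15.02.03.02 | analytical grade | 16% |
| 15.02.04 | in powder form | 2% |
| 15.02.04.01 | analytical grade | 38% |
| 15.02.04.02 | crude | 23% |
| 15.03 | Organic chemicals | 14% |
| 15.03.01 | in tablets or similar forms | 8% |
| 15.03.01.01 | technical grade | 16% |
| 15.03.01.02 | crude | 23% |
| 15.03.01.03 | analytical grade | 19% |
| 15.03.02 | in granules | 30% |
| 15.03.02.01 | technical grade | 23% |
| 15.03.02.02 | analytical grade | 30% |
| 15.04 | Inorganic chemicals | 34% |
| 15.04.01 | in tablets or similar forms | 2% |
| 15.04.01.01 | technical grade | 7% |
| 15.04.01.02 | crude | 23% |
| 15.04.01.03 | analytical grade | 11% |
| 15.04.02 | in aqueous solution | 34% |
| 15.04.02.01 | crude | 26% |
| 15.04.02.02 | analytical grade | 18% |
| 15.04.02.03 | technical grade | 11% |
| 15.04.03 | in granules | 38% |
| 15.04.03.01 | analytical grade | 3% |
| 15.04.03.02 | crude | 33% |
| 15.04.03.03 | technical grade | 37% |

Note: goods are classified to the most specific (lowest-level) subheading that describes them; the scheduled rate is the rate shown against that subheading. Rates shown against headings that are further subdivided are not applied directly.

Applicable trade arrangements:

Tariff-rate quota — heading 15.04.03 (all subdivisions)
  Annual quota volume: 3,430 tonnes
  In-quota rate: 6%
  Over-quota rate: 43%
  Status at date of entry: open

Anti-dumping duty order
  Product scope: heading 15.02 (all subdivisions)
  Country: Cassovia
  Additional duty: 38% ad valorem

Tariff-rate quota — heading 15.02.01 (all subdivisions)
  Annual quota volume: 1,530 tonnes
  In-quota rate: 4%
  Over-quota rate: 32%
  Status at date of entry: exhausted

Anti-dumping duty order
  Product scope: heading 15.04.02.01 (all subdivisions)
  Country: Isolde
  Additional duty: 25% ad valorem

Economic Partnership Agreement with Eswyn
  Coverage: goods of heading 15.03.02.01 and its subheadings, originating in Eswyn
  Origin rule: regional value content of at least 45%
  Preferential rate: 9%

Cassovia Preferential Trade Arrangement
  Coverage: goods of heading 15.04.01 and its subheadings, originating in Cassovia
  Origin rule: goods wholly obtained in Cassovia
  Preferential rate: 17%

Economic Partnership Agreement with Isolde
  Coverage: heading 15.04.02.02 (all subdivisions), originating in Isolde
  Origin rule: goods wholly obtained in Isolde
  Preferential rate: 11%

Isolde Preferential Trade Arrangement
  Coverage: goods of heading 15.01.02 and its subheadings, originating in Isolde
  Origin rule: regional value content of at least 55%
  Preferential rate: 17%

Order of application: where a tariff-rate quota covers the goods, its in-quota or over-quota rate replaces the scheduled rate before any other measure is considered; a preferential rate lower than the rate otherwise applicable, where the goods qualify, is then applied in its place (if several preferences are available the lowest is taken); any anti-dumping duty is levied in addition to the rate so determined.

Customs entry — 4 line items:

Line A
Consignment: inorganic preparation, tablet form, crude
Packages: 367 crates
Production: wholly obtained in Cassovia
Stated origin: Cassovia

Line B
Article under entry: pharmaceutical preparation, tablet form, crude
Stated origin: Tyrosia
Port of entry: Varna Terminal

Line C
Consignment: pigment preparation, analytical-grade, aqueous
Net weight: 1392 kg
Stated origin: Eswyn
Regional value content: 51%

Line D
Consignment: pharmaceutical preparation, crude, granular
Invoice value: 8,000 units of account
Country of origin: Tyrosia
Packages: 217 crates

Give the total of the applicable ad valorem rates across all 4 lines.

117%

Line A: inorganic → 15.04; tablet form → 15.04.01; crude → 15.04.01.02. Scheduled 23%. Cassovia agreement on 15.04.01: wholly obtained → 17% available; preferential 17%. → 17%.
Line B: pharmaceutical → 15.02; tablet form → 15.02.01; crude → 15.02.01.01. Scheduled 3%. quota on 15.02.01 exhausted → over-quota 32%. → 32%.
Line C: pigment → 15.01; aqueous → 15.01.01; analytical-grade → 15.01.01.02. Scheduled 35%. Eswyn agreement on 15.03.02.01: 15.01.01.02 not covered. → 35%.
Line D: pharmaceutical → 15.02; granular → 15.02.03; crude → 15.02.03.01. Scheduled 33%. No special measure applies. → 33%.
Sum: 17% + 32% + 35% + 33% = 117%.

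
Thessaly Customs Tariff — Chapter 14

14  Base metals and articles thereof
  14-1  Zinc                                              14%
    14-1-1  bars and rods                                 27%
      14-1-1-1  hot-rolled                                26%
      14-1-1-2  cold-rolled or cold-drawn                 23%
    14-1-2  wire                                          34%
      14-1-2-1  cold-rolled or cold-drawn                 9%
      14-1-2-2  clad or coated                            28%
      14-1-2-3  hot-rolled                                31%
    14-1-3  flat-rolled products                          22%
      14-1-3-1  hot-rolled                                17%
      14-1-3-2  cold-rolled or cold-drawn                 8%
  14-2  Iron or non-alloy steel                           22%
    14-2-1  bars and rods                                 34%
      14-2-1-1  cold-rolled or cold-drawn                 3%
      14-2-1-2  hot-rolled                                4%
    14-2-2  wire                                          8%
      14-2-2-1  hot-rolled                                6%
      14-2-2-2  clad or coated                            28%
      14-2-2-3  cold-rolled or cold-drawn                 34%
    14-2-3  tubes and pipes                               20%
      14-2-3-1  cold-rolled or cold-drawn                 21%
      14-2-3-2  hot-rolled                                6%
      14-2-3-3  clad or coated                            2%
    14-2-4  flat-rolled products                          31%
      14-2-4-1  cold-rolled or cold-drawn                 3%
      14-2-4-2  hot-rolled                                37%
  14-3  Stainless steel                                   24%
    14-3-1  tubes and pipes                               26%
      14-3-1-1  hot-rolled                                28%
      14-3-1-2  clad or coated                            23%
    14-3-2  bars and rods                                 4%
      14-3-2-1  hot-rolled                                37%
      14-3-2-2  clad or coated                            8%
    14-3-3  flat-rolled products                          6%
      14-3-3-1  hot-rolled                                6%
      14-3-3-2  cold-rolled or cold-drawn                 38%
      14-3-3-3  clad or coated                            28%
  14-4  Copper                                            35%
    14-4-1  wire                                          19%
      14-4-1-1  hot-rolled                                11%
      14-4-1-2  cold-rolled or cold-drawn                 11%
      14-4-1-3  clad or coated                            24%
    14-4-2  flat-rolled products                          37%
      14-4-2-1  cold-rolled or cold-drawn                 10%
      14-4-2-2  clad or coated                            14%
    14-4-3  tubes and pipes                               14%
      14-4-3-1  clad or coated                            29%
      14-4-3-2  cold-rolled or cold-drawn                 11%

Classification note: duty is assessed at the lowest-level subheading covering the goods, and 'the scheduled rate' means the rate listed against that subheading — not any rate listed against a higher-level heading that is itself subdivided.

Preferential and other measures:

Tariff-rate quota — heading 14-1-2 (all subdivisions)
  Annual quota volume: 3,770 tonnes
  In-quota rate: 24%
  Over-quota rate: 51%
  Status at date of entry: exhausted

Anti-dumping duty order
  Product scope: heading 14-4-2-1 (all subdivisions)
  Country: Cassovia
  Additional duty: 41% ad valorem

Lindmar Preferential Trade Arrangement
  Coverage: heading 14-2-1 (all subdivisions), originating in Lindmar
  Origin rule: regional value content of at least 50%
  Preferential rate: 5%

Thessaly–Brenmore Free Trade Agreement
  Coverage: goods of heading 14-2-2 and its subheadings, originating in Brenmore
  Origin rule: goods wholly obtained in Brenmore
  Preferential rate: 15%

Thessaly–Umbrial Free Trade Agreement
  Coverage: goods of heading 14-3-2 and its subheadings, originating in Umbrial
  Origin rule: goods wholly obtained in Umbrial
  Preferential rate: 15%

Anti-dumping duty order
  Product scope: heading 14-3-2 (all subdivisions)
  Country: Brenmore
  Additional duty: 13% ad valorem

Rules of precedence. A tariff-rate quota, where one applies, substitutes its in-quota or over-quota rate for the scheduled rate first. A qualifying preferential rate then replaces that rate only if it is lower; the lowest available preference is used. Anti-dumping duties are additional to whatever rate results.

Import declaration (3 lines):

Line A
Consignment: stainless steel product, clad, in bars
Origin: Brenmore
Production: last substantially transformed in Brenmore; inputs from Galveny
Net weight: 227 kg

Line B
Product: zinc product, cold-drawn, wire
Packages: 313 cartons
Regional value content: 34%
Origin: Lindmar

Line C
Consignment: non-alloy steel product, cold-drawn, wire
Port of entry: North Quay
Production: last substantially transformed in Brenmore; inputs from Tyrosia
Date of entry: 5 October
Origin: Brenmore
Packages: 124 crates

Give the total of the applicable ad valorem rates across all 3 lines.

106%

Line A: stainless steel → 14-3; in bars → 14-3-2; clad → 14-3-2-2. Scheduled 8%. Brenmore agreement on 14-2-2: 14-3-2-2 not covered; anti-dumping (Brenmore, 14-3-2): +13%; total 8% + 13% = 21%. → 21%.
Line B: zinc → 14-1; wire → 14-1-2; cold-drawn → 14-1-2-1. Scheduled 9%. quota on 14-1-2 exhausted → over-quota 51%; Lindmar agreement on 14-2-1: 14-1-2-1 not covered. → 51%.
Line C: non-alloy steel → 14-2; wire → 14-2-2; cold-drawn → 14-2-2-3. Scheduled 34%. Brenmore agreement on 14-2-2: not wholly obtained. → 34%.
Sum: 21% + 51% + 34% = 106%.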